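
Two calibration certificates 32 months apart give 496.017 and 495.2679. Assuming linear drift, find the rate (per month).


rate = (v2 - v1) / months
= (495.2679 - 496.017) / 32
= -0.7491 / 32
= -0.0234

-0.0234


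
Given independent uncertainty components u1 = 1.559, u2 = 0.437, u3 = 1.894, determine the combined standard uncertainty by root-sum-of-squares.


uc = sqrt(1.559^2 + 0.437^2 + 1.894^2)
uc = sqrt(6.208686)
uc = 2.4917

2.4917


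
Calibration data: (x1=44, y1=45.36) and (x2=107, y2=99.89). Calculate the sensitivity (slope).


slope = (y2 - y1) / (x2 - x1)
= (99.89 - 45.36) / (107 - 44)
= 54.5300 / 63
= 0.8656

0.8656


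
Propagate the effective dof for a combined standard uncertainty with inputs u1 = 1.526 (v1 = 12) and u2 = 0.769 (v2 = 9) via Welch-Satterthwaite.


uc = sqrt(u1^2 + u2^2) = sqrt(1.526^2 + 0.769^2) = 1.7088116
v_eff = uc^4 / (u1^4/v1 + u2^4/v2)
= 1.7088116^4 / (1.526^4/12 + 0.769^4/9)
= 8.5266166 / 0.49075075
v_eff = 17.3746

17.3746


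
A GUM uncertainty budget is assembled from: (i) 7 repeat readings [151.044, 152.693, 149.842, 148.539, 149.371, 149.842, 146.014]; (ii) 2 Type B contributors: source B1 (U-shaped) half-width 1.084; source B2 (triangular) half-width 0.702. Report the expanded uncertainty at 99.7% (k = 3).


mean = (151.044 + 152.693 + 149.842 + 148.539 + 149.371 + 149.842 + 146.014) / 7 = 149.6207143
s = sqrt(sum((x - mean)^2)/(n-1)) = 2.0737835
u_A = s / sqrt(n) = 2.0737835 / sqrt(7) = 0.78381649
u_B1 = 1.084 / sqrt(2) = 0.76650375
u_B2 = 0.702 / sqrt(6) = 0.2865903
uc = sqrt(0.78381649^2 + 0.76650375^2 + 0.2865903^2) = 1.1331506
U = k * uc = 3 * 1.1331506
U = 3.3995

3.3995


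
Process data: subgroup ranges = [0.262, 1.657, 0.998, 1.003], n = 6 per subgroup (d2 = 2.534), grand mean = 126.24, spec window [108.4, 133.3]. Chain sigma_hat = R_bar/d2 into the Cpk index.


R_bar = (0.262 + 1.657 + 0.998 + 1.003) / 4 = 0.98
sigma = R_bar / d2 = 0.98 / 2.534 = 0.38674033
Cp = (USL - LSL)/(6*sigma) = (133.3 - 108.4)/(6*0.38674033) = 10.7307
Cpu = (133.3 - 126.24)/(3*0.38674033) = 6.0850
Cpl = (126.24 - 108.4)/(3*0.38674033) = 15.3764
Cpk = min(Cpu, Cpl) = 6.0850

6.0850


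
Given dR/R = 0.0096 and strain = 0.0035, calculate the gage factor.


GF = (dR/R) / epsilon
= 0.0096 / 0.0035
= 2.7429

2.7429


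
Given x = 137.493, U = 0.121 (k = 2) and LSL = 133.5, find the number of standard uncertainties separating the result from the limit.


u = U / k = 0.121 / 2 = 0.0605
margin = |LSL - x| = |133.5 - 137.493| = 3.993
z = margin / u = 3.993 / 0.0605
z = 66.0000

66.0000


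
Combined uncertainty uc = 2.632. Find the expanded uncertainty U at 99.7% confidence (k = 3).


U = k * uc
U = 3 * 2.632
U = 7.8960

7.8960


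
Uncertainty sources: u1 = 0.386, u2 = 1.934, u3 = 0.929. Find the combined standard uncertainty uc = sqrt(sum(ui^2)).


uc = sqrt(0.386^2 + 1.934^2 + 0.929^2)
uc = sqrt(4.752393)
uc = 2.1800

2.1800


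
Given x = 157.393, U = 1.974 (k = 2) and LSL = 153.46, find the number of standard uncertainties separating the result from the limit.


u = U / k = 1.974 / 2 = 0.987
margin = |LSL - x| = |153.46 - 157.393| = 3.933
z = margin / u = 3.933 / 0.987
z = 3.9848

3.9848


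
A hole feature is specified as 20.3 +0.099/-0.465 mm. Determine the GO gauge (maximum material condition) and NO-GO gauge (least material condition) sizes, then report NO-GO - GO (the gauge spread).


GO = nominal - lower_tol (smallest hole = maximum material condition)
GO = 20.3 - 0.465 = 19.835
NO-GO = nominal + upper_tol (largest hole = least material condition)
NO-GO = 20.3 + 0.099 = 20.399
spread = NO-GO - GO = 20.399 - 19.835 = 0.5640

0.5640


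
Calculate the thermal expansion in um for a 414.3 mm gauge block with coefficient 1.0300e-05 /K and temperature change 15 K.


dL = L * alpha * dT
= 414.3 * 1.0300e-05 * 15
= 0.0640093 mm
dL_um = 0.0640093 * 1000 = 64.0093 um

64.0093


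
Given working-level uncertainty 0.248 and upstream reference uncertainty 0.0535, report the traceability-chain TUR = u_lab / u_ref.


TUR = u_lab / u_ref
= 0.248 / 0.0535
= 4.6355

4.6355


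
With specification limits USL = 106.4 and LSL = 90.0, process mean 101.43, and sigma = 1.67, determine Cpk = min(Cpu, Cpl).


Cpu = (USL - mean) / (3*sigma) = (106.4 - 101.43) / (3*1.67) = 0.9920
Cpl = (mean - LSL) / (3*sigma) = (101.43 - 90.0) / (3*1.67) = 2.2814
Cpk = min(Cpu, Cpl) = 0.9920

0.9920


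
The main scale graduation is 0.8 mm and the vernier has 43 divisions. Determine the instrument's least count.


LC = MSD / n_div
= 0.8 / 43
= 0.0186

0.0186


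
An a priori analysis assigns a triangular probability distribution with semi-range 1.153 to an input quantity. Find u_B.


u_B = half_width / sqrt(6)
u_B = 1.153 / 2.4494897
u_B = 0.4707

0.4707


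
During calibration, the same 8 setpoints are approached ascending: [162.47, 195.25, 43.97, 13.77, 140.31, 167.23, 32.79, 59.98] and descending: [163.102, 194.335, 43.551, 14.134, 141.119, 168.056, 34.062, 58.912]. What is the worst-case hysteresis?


|162.47 - 163.102| = 0.6320
|195.25 - 194.335| = 0.9150
|43.97 - 43.551| = 0.4190
|13.77 - 14.134| = 0.3640
|140.31 - 141.119| = 0.8090
|167.23 - 168.056| = 0.8260
|32.79 - 34.062| = 1.2720
|59.98 - 58.912| = 1.0680
hysteresis = max(diffs) = 1.2720

1.2720


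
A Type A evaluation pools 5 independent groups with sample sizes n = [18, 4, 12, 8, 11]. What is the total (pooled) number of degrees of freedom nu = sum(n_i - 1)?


nu = sum_i (n_i - 1)
nu = ((18 - 1) + (4 - 1) + (12 - 1) + (8 - 1) + (11 - 1))
nu = 17 + 3 + 11 + 7 + 10
nu = 48

48


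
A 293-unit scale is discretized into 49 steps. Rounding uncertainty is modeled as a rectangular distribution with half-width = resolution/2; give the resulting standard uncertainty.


resolution = range / divisions
resolution = 293 / 49 = 5.9795918
u_res = resolution / (2*sqrt(3))
u_res = 5.9795918 / 3.4641016
u_res = 1.7262

1.7262


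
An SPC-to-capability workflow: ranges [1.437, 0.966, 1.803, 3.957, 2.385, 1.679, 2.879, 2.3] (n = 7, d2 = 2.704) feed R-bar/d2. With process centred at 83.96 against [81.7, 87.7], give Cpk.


R_bar = (1.437 + 0.966 + 1.803 + 3.957 + 2.385 + 1.679 + 2.879 + 2.3) / 8 = 2.17575
sigma = R_bar / d2 = 2.17575 / 2.704 = 0.80464127
Cp = (USL - LSL)/(6*sigma) = (87.7 - 81.7)/(6*0.80464127) = 1.2428
Cpu = (87.7 - 83.96)/(3*0.80464127) = 1.5493
Cpl = (83.96 - 81.7)/(3*0.80464127) = 0.9362
Cpk = min(Cpu, Cpl) = 0.9362

0.9362


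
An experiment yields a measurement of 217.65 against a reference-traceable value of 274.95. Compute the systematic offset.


Systematic error = measured - true
= 217.65 - 274.95
= -57.3000

-57.3000


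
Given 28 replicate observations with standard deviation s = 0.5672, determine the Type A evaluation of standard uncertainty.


u_A = s / sqrt(n)
u_A = 0.5672 / sqrt(28)
u_A = 0.5672 / 5.2915026
u_A = 0.1072

0.1072


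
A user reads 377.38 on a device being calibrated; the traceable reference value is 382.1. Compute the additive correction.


Correction = standard - reading
= 382.1 - 377.38
= 4.7200

4.7200


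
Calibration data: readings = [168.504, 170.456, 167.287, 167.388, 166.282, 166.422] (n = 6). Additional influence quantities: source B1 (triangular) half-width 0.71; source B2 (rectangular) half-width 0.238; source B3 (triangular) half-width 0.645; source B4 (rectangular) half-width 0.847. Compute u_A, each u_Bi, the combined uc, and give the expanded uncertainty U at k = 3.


mean = (168.504 + 170.456 + 167.287 + 167.388 + 166.282 + 166.422) / 6 = 167.7231667
s = sqrt(sum((x - mean)^2)/(n-1)) = 1.5588876
u_A = s / sqrt(n) = 1.5588876 / sqrt(6) = 0.6364132
u_B1 = 0.71 / sqrt(6) = 0.28985629
u_B2 = 0.238 / sqrt(3) = 0.13740936
u_B3 = 0.645 / sqrt(6) = 0.26332015
u_B4 = 0.847 / sqrt(3) = 0.48901568
uc = sqrt(0.6364132^2 + 0.28985629^2 + 0.13740936^2 + 0.26332015^2 + 0.48901568^2) = 0.90354502
U = k * uc = 3 * 0.90354502
U = 2.7106

2.7106


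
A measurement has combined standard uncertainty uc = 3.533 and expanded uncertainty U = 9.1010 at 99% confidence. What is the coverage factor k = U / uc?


k = U / uc
k = 9.1010 / 3.533
k = 2.576

2.576


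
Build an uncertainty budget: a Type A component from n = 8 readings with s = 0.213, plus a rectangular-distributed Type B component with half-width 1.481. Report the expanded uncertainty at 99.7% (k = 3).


u_A = s / sqrt(n) = 0.213 / sqrt(8) = 0.075306872
u_B = half_width / sqrt(3) = 1.481 / sqrt(3) = 0.85505575
uc = sqrt(u_A^2 + u_B^2) = sqrt(0.075306872^2 + 0.85505575^2) = 0.85836558
U = k * uc = 3 * 0.85836558
U = 2.5751

2.5751


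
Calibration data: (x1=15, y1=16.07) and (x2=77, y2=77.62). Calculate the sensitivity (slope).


slope = (y2 - y1) / (x2 - x1)
= (77.62 - 16.07) / (77 - 15)
= 61.5500 / 62
= 0.9927

0.9927


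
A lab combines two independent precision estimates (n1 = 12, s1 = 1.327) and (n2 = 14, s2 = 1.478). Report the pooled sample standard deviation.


s_p = sqrt(((n1-1)*s1^2 + (n2-1)*s2^2) / (n1+n2-2))
numerator = (12-1)*1.327^2 + (14-1)*1.478^2 = 19.370219 + 28.398292 = 47.768511
denominator = 12 + 14 - 2 = 24
s_p^2 = 47.768511 / 24 = 1.9903546
s_p = sqrt(1.9903546) = 1.4108

1.4108


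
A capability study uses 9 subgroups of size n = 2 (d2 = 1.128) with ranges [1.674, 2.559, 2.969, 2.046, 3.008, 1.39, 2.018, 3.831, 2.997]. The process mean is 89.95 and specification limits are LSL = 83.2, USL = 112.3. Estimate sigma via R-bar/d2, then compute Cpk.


R_bar = (1.674 + 2.559 + 2.969 + 2.046 + 3.008 + 1.39 + 2.018 + 3.831 + 2.997) / 9 = 2.4991111
sigma = R_bar / d2 = 2.4991111 / 1.128 = 2.215524
Cp = (USL - LSL)/(6*sigma) = (112.3 - 83.2)/(6*2.215524) = 2.1891
Cpu = (112.3 - 89.95)/(3*2.215524) = 3.3626
Cpl = (89.95 - 83.2)/(3*2.215524) = 1.0156
Cpk = min(Cpu, Cpl) = 1.0156

1.0156


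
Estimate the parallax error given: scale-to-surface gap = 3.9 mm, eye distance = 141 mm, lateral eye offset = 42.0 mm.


error = h * offset / d
= 3.9 * 42.0 / 141
= 1.1617

1.1617


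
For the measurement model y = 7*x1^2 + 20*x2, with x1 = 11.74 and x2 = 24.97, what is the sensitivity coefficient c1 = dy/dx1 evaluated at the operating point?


y = 7*x1^2 + 20*x2
dy/dx1 = 2*7*x1
Evaluate at x1 = 11.74: c1 = 14 * 11.74
c1 = 164.3600

164.3600


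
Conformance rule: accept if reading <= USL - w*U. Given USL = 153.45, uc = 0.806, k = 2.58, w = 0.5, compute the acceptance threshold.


U = k * uc = 2.58 * 0.806 = 2.07948
guard band g = w * U = 0.5 * 2.07948 = 1.03974
AL = USL - g = 153.45 - 1.03974
AL = 152.4103

152.4103


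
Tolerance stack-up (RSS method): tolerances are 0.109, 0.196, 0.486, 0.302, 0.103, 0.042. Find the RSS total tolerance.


RSS = sqrt(0.109^2 + 0.196^2 + 0.486^2 + 0.302^2 + 0.103^2 + 0.042^2)
= sqrt(0.39007)
= 0.6246

0.6246


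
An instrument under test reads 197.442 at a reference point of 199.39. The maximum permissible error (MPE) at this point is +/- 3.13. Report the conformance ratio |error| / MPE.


e = indication - reference = 197.442 - 199.39 = -1.9480
|e| = 1.9480
ratio = |e| / MPE = 1.9480 / 3.13
ratio = 0.6224

0.6224


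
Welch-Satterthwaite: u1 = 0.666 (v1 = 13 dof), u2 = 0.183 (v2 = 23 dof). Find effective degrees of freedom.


uc = sqrt(u1^2 + u2^2) = sqrt(0.666^2 + 0.183^2) = 0.69068444
v_eff = uc^4 / (u1^4/v1 + u2^4/v2)
= 0.69068444^4 / (0.666^4/13 + 0.183^4/23)
= 0.22757193 / 0.015182756
v_eff = 14.9888

14.9888


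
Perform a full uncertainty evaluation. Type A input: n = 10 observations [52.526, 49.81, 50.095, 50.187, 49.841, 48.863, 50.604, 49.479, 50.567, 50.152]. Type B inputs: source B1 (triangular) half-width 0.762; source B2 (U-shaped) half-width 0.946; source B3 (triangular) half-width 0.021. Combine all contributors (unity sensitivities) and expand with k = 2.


mean = (52.526 + 49.81 + 50.095 + 50.187 + 49.841 + 48.863 + 50.604 + 49.479 + 50.567 + 50.152) / 10 = 50.2124
s = sqrt(sum((x - mean)^2)/(n-1)) = 0.9608175
u_A = s / sqrt(n) = 0.9608175 / sqrt(10) = 0.30383717
u_B1 = 0.762 / sqrt(6) = 0.3110852
u_B2 = 0.946 / sqrt(2) = 0.66892302
u_B3 = 0.021 / sqrt(6) = 0.0085732141
uc = sqrt(0.30383717^2 + 0.3110852^2 + 0.66892302^2 + 0.0085732141^2) = 0.79788629
U = k * uc = 2 * 0.79788629
U = 1.5958

1.5958


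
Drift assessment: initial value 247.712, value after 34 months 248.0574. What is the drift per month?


rate = (v2 - v1) / months
= (248.0574 - 247.712) / 34
= 0.3454 / 34
= 0.0102

0.0102


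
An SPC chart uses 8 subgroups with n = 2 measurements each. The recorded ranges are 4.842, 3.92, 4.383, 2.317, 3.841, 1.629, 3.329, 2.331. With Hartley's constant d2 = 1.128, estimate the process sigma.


R_bar = (4.842 + 3.92 + 4.383 + 2.317 + 3.841 + 1.629 + 3.329 + 2.331) / 8
R_bar = 26.592 / 8 = 3.324
sigma_hat = R_bar / d2 = 3.324 / 1.128 = 2.9468

2.9468


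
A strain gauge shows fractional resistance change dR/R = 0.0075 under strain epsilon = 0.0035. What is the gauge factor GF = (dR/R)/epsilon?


GF = (dR/R) / epsilon
= 0.0075 / 0.0035
= 2.1429

2.1429


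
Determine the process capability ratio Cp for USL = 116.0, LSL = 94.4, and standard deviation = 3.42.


Cp = (USL - LSL) / (6 * sigma)
= (116.0 - 94.4) / (6 * 3.42)
= 21.6000 / 20.5200
= 1.0526

1.0526


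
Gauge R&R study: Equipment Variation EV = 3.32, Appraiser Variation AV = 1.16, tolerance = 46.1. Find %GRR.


GRR = sqrt(EV^2 + AV^2) = sqrt(3.32^2 + 1.16^2) = 3.5168167
%GRR = GRR / tol * 100 = 3.5168167 / 46.1 * 100
%GRR = 7.6287

7.6287


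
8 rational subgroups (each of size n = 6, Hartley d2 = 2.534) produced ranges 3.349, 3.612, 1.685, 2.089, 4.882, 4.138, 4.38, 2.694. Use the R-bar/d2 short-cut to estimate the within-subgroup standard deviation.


R_bar = (3.349 + 3.612 + 1.685 + 2.089 + 4.882 + 4.138 + 4.38 + 2.694) / 8
R_bar = 26.829 / 8 = 3.353625
sigma_hat = R_bar / d2 = 3.353625 / 2.534 = 1.3235

1.3235


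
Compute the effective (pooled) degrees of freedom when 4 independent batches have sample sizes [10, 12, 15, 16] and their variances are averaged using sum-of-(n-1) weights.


nu = sum_i (n_i - 1)
nu = ((10 - 1) + (12 - 1) + (15 - 1) + (16 - 1))
nu = 9 + 11 + 14 + 15
nu = 49

49


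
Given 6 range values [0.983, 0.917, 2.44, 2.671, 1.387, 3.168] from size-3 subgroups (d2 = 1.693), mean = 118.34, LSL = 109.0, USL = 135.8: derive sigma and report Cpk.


R_bar = (0.983 + 0.917 + 2.44 + 2.671 + 1.387 + 3.168) / 6 = 1.9276667
sigma = R_bar / d2 = 1.9276667 / 1.693 = 1.13861
Cp = (USL - LSL)/(6*sigma) = (135.8 - 109.0)/(6*1.13861) = 3.9229
Cpu = (135.8 - 118.34)/(3*1.13861) = 5.1115
Cpl = (118.34 - 109.0)/(3*1.13861) = 2.7343
Cpk = min(Cpu, Cpl) = 2.7343

2.7343


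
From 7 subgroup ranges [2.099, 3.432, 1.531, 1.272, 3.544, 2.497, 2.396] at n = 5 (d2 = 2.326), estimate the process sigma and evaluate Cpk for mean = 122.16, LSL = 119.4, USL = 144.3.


R_bar = (2.099 + 3.432 + 1.531 + 1.272 + 3.544 + 2.497 + 2.396) / 7 = 2.3958571
sigma = R_bar / d2 = 2.3958571 / 2.326 = 1.0300331
Cp = (USL - LSL)/(6*sigma) = (144.3 - 119.4)/(6*1.0300331) = 4.0290
Cpu = (144.3 - 122.16)/(3*1.0300331) = 7.1648
Cpl = (122.16 - 119.4)/(3*1.0300331) = 0.8932
Cpk = min(Cpu, Cpl) = 0.8932

0.8932


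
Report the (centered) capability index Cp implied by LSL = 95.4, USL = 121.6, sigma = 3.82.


Cp = (USL - LSL) / (6 * sigma)
= (121.6 - 95.4) / (6 * 3.82)
= 26.2000 / 22.9200
= 1.1431

1.1431


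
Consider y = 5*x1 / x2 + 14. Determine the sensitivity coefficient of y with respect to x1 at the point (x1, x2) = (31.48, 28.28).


y = 5*x1 / x2 + 14
dy/dx1 = 5/x2
Evaluate at x2 = 28.28: c1 = 5 / 28.28
c1 = 0.1768

0.1768


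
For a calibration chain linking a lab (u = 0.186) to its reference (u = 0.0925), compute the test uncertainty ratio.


TUR = u_lab / u_ref
= 0.186 / 0.0925
= 2.0108

2.0108


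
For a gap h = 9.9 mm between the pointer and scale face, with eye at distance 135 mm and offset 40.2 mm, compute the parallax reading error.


error = h * offset / d
= 9.9 * 40.2 / 135
= 2.9480

2.9480


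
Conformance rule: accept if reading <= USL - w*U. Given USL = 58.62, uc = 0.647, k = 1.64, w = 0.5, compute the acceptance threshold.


U = k * uc = 1.64 * 0.647 = 1.06108
guard band g = w * U = 0.5 * 1.06108 = 0.53054
AL = USL - g = 58.62 - 0.53054
AL = 58.0895

58.0895


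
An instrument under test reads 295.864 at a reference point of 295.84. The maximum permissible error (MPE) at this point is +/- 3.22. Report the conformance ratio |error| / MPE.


e = indication - reference = 295.864 - 295.84 = 0.0240
|e| = 0.0240
ratio = |e| / MPE = 0.0240 / 3.22
ratio = 0.0075

0.0075


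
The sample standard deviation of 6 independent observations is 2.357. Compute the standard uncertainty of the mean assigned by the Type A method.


u_A = s / sqrt(n)
u_A = 2.357 / sqrt(6)
u_A = 2.357 / 2.4494897
u_A = 0.9622

0.9622


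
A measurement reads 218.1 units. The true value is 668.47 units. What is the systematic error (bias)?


Systematic error = measured - true
= 218.1 - 668.47
= -450.3700

-450.3700


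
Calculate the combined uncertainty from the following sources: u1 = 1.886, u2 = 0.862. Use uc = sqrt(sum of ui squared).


uc = sqrt(1.886^2 + 0.862^2)
uc = sqrt(4.30004)
uc = 2.0737

2.0737


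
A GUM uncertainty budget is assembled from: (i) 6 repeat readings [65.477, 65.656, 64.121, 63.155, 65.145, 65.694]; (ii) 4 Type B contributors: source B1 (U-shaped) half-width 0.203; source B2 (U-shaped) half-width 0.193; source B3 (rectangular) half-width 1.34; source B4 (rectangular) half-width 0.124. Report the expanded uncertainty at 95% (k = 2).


mean = (65.477 + 65.656 + 64.121 + 63.155 + 65.145 + 65.694) / 6 = 64.87466667
s = sqrt(sum((x - mean)^2)/(n-1)) = 1.024006
u_A = s / sqrt(n) = 1.024006 / sqrt(6) = 0.4180487
u_B1 = 0.203 / sqrt(2) = 0.14354268
u_B2 = 0.193 / sqrt(2) = 0.13647161
u_B3 = 1.34 / sqrt(3) = 0.77364936
u_B4 = 0.124 / sqrt(3) = 0.071591433
uc = sqrt(0.4180487^2 + 0.14354268^2 + 0.13647161^2 + 0.77364936^2 + 0.071591433^2) = 0.90424133
U = k * uc = 2 * 0.90424133
U = 1.8085

1.8085


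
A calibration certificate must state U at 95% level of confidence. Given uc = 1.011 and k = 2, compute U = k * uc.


U = k * uc
U = 2 * 1.011
U = 2.0220

2.0220


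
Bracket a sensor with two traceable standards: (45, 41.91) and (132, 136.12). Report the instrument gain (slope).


slope = (y2 - y1) / (x2 - x1)
= (136.12 - 41.91) / (132 - 45)
= 94.2100 / 87
= 1.0829

1.0829


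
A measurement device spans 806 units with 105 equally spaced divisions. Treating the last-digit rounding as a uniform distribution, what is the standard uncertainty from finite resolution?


resolution = range / divisions
resolution = 806 / 105 = 7.6761905
u_res = resolution / (2*sqrt(3))
u_res = 7.6761905 / 3.4641016
u_res = 2.2159

2.2159


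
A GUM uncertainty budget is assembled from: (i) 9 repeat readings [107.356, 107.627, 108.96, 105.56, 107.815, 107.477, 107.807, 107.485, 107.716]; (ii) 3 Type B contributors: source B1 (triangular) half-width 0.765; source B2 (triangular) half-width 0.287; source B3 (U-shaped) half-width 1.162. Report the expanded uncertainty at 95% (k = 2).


mean = (107.356 + 107.627 + 108.96 + 105.56 + 107.815 + 107.477 + 107.807 + 107.485 + 107.716) / 9 = 107.5336667
s = sqrt(sum((x - mean)^2)/(n-1)) = 0.87769214
u_A = s / sqrt(n) = 0.87769214 / sqrt(9) = 0.29256405
u_B1 = 0.765 / sqrt(6) = 0.31230994
u_B2 = 0.287 / sqrt(6) = 0.11716726
u_B3 = 1.162 / sqrt(2) = 0.82165808
uc = sqrt(0.29256405^2 + 0.31230994^2 + 0.11716726^2 + 0.82165808^2) = 0.93379944
U = k * uc = 2 * 0.93379944
U = 1.8676

1.8676


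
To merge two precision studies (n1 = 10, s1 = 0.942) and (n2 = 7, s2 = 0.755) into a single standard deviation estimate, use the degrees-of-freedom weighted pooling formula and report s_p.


s_p = sqrt(((n1-1)*s1^2 + (n2-1)*s2^2) / (n1+n2-2))
numerator = (10-1)*0.942^2 + (7-1)*0.755^2 = 7.986276 + 3.42015 = 11.406426
denominator = 10 + 7 - 2 = 15
s_p^2 = 11.406426 / 15 = 0.7604284
s_p = sqrt(0.7604284) = 0.8720

0.8720


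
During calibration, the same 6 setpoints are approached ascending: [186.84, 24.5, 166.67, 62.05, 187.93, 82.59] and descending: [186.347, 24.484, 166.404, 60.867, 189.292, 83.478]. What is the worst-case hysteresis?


|186.84 - 186.347| = 0.4930
|24.5 - 24.484| = 0.0160
|166.67 - 166.404| = 0.2660
|62.05 - 60.867| = 1.1830
|187.93 - 189.292| = 1.3620
|82.59 - 83.478| = 0.8880
hysteresis = max(diffs) = 1.3620

1.3620


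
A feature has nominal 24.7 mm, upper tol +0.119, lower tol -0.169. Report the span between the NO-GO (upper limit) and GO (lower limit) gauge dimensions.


GO = nominal - lower_tol (smallest hole = maximum material condition)
GO = 24.7 - 0.169 = 24.531
NO-GO = nominal + upper_tol (largest hole = least material condition)
NO-GO = 24.7 + 0.119 = 24.819
spread = NO-GO - GO = 24.819 - 24.531 = 0.2880

0.2880


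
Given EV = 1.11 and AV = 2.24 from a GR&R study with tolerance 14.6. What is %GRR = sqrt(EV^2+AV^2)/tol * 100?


GRR = sqrt(EV^2 + AV^2) = sqrt(1.11^2 + 2.24^2) = 2.49994
%GRR = GRR / tol * 100 = 2.49994 / 14.6 * 100
%GRR = 17.1229

17.1229


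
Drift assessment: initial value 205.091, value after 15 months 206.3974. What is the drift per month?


rate = (v2 - v1) / months
= (206.3974 - 205.091) / 15
= 1.3064 / 15
= 0.0871

0.0871


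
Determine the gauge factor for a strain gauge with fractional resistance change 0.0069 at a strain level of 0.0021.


GF = (dR/R) / epsilon
= 0.0069 / 0.0021
= 3.2857

3.2857


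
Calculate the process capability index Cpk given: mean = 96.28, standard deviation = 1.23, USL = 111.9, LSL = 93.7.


Cpu = (USL - mean) / (3*sigma) = (111.9 - 96.28) / (3*1.23) = 4.2331
Cpl = (mean - LSL) / (3*sigma) = (96.28 - 93.7) / (3*1.23) = 0.6992
Cpk = min(Cpu, Cpl) = 0.6992

0.6992


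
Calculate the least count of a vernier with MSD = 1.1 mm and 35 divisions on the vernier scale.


LC = MSD / n_div
= 1.1 / 35
= 0.0314

0.0314


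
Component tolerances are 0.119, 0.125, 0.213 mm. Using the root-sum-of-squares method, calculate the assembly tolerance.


RSS = sqrt(0.119^2 + 0.125^2 + 0.213^2)
= sqrt(0.075155)
= 0.2741

0.2741


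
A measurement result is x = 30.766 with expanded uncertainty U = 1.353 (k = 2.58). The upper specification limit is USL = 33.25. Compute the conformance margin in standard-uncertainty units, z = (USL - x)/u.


u = U / k = 1.353 / 2.58 = 0.5244186
margin = |USL - x| = |33.25 - 30.766| = 2.484
z = margin / u = 2.484 / 0.5244186
z = 4.7367

4.7367


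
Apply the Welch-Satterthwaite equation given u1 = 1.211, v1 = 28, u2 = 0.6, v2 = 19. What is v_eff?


uc = sqrt(u1^2 + u2^2) = sqrt(1.211^2 + 0.6^2) = 1.3514884
v_eff = uc^4 / (u1^4/v1 + u2^4/v2)
= 1.3514884^4 / (1.211^4/28 + 0.6^4/19)
= 3.3361786 / 0.08363119
v_eff = 39.8916

39.8916


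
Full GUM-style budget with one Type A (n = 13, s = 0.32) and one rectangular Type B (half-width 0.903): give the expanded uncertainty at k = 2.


u_A = s / sqrt(n) = 0.32 / sqrt(13) = 0.088752031
u_B = half_width / sqrt(3) = 0.903 / sqrt(3) = 0.52134729
uc = sqrt(u_A^2 + u_B^2) = sqrt(0.088752031^2 + 0.52134729^2) = 0.52884773
U = k * uc = 2 * 0.52884773
U = 1.0577

1.0577


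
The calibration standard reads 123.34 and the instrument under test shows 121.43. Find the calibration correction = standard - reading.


Correction = standard - reading
= 123.34 - 121.43
= 1.9100

1.9100


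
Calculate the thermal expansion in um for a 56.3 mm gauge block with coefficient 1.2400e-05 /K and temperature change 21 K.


dL = L * alpha * dT
= 56.3 * 1.2400e-05 * 21
= 0.0146605 mm
dL_um = 0.0146605 * 1000 = 14.6605 um

14.6605


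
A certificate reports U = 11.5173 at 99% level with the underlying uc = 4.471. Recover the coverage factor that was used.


k = U / uc
k = 11.5173 / 4.471
k = 2.576

2.576


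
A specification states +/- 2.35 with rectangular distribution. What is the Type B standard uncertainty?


u_B = half_width / sqrt(3)
u_B = 2.35 / 1.7320508
u_B = 1.3568

1.3568


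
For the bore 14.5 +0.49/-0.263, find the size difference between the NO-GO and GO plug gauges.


GO = nominal - lower_tol (smallest hole = maximum material condition)
GO = 14.5 - 0.263 = 14.237
NO-GO = nominal + upper_tol (largest hole = least material condition)
NO-GO = 14.5 + 0.49 = 14.99
spread = NO-GO - GO = 14.99 - 14.237 = 0.7530

0.7530


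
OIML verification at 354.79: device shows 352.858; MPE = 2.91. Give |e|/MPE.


e = indication - reference = 352.858 - 354.79 = -1.9320
|e| = 1.9320
ratio = |e| / MPE = 1.9320 / 2.91
ratio = 0.6639

0.6639


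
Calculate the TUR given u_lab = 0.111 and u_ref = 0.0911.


TUR = u_lab / u_ref
= 0.111 / 0.0911
= 1.2184

1.2184


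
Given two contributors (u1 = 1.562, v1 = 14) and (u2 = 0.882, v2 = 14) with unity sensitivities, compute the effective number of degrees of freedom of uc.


uc = sqrt(u1^2 + u2^2) = sqrt(1.562^2 + 0.882^2) = 1.7938138
v_eff = uc^4 / (u1^4/v1 + u2^4/v2)
= 1.7938138^4 / (1.562^4/14 + 0.882^4/14)
= 10.354031 / 0.46842889
v_eff = 22.1037

22.1037


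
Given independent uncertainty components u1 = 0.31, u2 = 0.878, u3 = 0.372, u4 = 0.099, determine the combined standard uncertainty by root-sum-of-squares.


uc = sqrt(0.31^2 + 0.878^2 + 0.372^2 + 0.099^2)
uc = sqrt(1.015169)
uc = 1.0076

1.0076


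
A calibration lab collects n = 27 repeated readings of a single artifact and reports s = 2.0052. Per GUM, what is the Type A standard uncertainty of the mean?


u_A = s / sqrt(n)
u_A = 2.0052 / sqrt(27)
u_A = 2.0052 / 5.1961524
u_A = 0.3859

0.3859


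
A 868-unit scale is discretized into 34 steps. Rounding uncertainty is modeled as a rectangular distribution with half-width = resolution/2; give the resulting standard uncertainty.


resolution = range / divisions
resolution = 868 / 34 = 25.529412
u_res = resolution / (2*sqrt(3))
u_res = 25.529412 / 3.4641016
u_res = 7.3697

7.3697


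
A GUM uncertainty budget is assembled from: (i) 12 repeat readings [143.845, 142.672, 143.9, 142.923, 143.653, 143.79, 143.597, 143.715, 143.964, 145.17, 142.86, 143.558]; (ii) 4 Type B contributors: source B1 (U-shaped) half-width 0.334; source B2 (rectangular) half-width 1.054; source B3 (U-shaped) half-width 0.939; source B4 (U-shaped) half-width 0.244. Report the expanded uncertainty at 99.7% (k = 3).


mean = (143.845 + 142.672 + 143.9 + 142.923 + 143.653 + 143.79 + 143.597 + 143.715 + 143.964 + 145.17 + 142.86 + 143.558) / 12 = 143.63725
s = sqrt(sum((x - mean)^2)/(n-1)) = 0.65029995
u_A = s / sqrt(n) = 0.65029995 / sqrt(12) = 0.18772543
u_B1 = 0.334 / sqrt(2) = 0.23617366
u_B2 = 1.054 / sqrt(3) = 0.60852718
u_B3 = 0.939 / sqrt(2) = 0.66397327
u_B4 = 0.244 / sqrt(2) = 0.17253405
uc = sqrt(0.18772543^2 + 0.23617366^2 + 0.60852718^2 + 0.66397327^2 + 0.17253405^2) = 0.96537695
U = k * uc = 3 * 0.96537695
U = 2.8961

2.8961


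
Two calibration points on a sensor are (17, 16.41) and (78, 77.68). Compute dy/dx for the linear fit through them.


slope = (y2 - y1) / (x2 - x1)
= (77.68 - 16.41) / (78 - 17)
= 61.2700 / 61
= 1.0044

1.0044


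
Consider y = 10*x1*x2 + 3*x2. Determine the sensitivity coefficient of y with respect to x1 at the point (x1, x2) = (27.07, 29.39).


y = 10*x1*x2 + 3*x2
dy/dx1 = 10*x2
Evaluate at x2 = 29.39: c1 = 10 * 29.39
c1 = 293.9000

293.9000


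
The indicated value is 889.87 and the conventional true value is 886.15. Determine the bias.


Systematic error = measured - true
= 889.87 - 886.15
= 3.7200

3.7200


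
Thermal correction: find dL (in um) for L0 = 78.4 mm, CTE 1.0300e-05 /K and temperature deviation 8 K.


dL = L * alpha * dT
= 78.4 * 1.0300e-05 * 8
= 0.0064602 mm
dL_um = 0.0064602 * 1000 = 6.4602 um

6.4602


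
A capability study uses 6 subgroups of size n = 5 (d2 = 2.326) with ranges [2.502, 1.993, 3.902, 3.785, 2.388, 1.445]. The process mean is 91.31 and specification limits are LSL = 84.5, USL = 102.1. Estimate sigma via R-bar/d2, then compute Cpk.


R_bar = (2.502 + 1.993 + 3.902 + 3.785 + 2.388 + 1.445) / 6 = 2.6691667
sigma = R_bar / d2 = 2.6691667 / 2.326 = 1.1475351
Cp = (USL - LSL)/(6*sigma) = (102.1 - 84.5)/(6*1.1475351) = 2.5562
Cpu = (102.1 - 91.31)/(3*1.1475351) = 3.1343
Cpl = (91.31 - 84.5)/(3*1.1475351) = 1.9782
Cpk = min(Cpu, Cpl) = 1.9782

1.9782


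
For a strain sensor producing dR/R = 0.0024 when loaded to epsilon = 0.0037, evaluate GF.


GF = (dR/R) / epsilon
= 0.0024 / 0.0037
= 0.6486

0.6486


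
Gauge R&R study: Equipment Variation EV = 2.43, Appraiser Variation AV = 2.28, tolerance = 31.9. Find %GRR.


GRR = sqrt(EV^2 + AV^2) = sqrt(2.43^2 + 2.28^2) = 3.3321615
%GRR = GRR / tol * 100 = 3.3321615 / 31.9 * 100
%GRR = 10.4456

10.4456


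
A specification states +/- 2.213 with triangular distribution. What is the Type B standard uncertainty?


u_B = half_width / sqrt(6)
u_B = 2.213 / 2.4494897
u_B = 0.9035

0.9035


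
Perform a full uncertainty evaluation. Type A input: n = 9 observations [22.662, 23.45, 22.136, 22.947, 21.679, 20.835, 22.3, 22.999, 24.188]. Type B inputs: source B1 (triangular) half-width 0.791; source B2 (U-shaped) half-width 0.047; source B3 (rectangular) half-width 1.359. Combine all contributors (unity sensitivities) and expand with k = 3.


mean = (22.662 + 23.45 + 22.136 + 22.947 + 21.679 + 20.835 + 22.3 + 22.999 + 24.188) / 9 = 22.57733333
s = sqrt(sum((x - mean)^2)/(n-1)) = 0.986904
u_A = s / sqrt(n) = 0.986904 / sqrt(9) = 0.328968
u_B1 = 0.791 / sqrt(6) = 0.3229244
u_B2 = 0.047 / sqrt(2) = 0.033234019
u_B3 = 1.359 / sqrt(3) = 0.78461902
uc = sqrt(0.328968^2 + 0.3229244^2 + 0.033234019^2 + 0.78461902^2) = 0.91062156
U = k * uc = 3 * 0.91062156
U = 2.7319

2.7319


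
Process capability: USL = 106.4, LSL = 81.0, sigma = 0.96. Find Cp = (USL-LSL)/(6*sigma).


Cp = (USL - LSL) / (6 * sigma)
= (106.4 - 81.0) / (6 * 0.96)
= 25.4000 / 5.7600
= 4.4097

4.4097


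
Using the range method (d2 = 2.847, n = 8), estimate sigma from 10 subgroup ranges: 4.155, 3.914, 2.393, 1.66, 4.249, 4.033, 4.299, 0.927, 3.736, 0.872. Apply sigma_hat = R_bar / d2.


R_bar = (4.155 + 3.914 + 2.393 + 1.66 + 4.249 + 4.033 + 4.299 + 0.927 + 3.736 + 0.872) / 10
R_bar = 30.238 / 10 = 3.0238
sigma_hat = R_bar / d2 = 3.0238 / 2.847 = 1.0621

1.0621


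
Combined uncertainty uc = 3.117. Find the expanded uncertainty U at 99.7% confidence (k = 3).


U = k * uc
U = 3 * 3.117
U = 9.3510

9.3510


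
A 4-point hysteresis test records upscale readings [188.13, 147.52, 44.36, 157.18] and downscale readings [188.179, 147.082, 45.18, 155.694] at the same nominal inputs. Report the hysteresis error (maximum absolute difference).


|188.13 - 188.179| = 0.0490
|147.52 - 147.082| = 0.4380
|44.36 - 45.18| = 0.8200
|157.18 - 155.694| = 1.4860
hysteresis = max(diffs) = 1.4860

1.4860


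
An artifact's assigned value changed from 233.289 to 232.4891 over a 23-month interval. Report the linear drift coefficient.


rate = (v2 - v1) / months
= (232.4891 - 233.289) / 23
= -0.7999 / 23
= -0.0348

-0.0348


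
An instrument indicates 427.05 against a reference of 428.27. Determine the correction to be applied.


Correction = standard - reading
= 428.27 - 427.05
= 1.2200

1.2200


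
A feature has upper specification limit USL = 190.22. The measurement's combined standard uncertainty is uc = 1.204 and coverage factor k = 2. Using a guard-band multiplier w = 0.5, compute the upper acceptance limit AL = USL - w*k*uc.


U = k * uc = 2 * 1.204 = 2.408
guard band g = w * U = 0.5 * 2.408 = 1.204
AL = USL - g = 190.22 - 1.204
AL = 189.0160

189.0160


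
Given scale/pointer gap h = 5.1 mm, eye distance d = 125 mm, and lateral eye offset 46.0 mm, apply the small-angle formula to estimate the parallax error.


error = h * offset / d
= 5.1 * 46.0 / 125
= 1.8768

1.8768


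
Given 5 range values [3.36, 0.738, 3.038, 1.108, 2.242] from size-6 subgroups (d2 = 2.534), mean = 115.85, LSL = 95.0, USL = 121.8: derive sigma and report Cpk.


R_bar = (3.36 + 0.738 + 3.038 + 1.108 + 2.242) / 5 = 2.0972
sigma = R_bar / d2 = 2.0972 / 2.534 = 0.82762431
Cp = (USL - LSL)/(6*sigma) = (121.8 - 95.0)/(6*0.82762431) = 5.3970
Cpu = (121.8 - 115.85)/(3*0.82762431) = 2.3964
Cpl = (115.85 - 95.0)/(3*0.82762431) = 8.3975
Cpk = min(Cpu, Cpl) = 2.3964

2.3964


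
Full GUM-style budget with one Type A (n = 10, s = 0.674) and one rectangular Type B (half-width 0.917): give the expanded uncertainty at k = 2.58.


u_A = s / sqrt(n) = 0.674 / sqrt(10) = 0.21313751
u_B = half_width / sqrt(3) = 0.917 / sqrt(3) = 0.5294302
uc = sqrt(u_A^2 + u_B^2) = sqrt(0.21313751^2 + 0.5294302^2) = 0.57072229
U = k * uc = 2.58 * 0.57072229
U = 1.4725

1.4725


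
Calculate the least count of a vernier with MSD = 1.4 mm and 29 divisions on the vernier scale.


LC = MSD / n_div
= 1.4 / 29
= 0.0483

0.0483


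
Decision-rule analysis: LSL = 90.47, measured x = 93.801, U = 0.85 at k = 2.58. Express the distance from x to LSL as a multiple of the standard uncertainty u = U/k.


u = U / k = 0.85 / 2.58 = 0.32945736
margin = |LSL - x| = |90.47 - 93.801| = 3.331
z = margin / u = 3.331 / 0.32945736
z = 10.1106

10.1106


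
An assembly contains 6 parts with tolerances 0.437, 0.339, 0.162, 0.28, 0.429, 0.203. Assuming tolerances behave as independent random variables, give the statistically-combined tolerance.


RSS = sqrt(0.437^2 + 0.339^2 + 0.162^2 + 0.28^2 + 0.429^2 + 0.203^2)
= sqrt(0.635784)
= 0.7974

0.7974


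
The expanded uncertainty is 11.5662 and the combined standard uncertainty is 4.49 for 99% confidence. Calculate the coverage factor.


k = U / uc
k = 11.5662 / 4.49
k = 2.576

2.576


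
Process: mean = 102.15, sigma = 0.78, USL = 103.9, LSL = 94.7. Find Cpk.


Cpu = (USL - mean) / (3*sigma) = (103.9 - 102.15) / (3*0.78) = 0.7479
Cpl = (mean - LSL) / (3*sigma) = (102.15 - 94.7) / (3*0.78) = 3.1838
Cpk = min(Cpu, Cpl) = 0.7479

0.7479


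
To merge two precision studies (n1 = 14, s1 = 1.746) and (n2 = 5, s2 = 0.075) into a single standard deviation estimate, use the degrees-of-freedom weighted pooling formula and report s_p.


s_p = sqrt(((n1-1)*s1^2 + (n2-1)*s2^2) / (n1+n2-2))
numerator = (14-1)*1.746^2 + (5-1)*0.075^2 = 39.630708 + 0.0225 = 39.653208
denominator = 14 + 5 - 2 = 17
s_p^2 = 39.653208 / 17 = 2.3325416
s_p = sqrt(2.3325416) = 1.5273

1.5273


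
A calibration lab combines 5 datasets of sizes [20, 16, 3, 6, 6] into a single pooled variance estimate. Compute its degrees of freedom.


nu = sum_i (n_i - 1)
nu = ((20 - 1) + (16 - 1) + (3 - 1) + (6 - 1) + (6 - 1))
nu = 19 + 15 + 2 + 5 + 5
nu = 46

46


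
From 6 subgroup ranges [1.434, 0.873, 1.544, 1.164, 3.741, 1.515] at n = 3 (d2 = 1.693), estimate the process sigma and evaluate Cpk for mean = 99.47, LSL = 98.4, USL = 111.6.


R_bar = (1.434 + 0.873 + 1.544 + 1.164 + 3.741 + 1.515) / 6 = 1.7118333
sigma = R_bar / d2 = 1.7118333 / 1.693 = 1.0111242
Cp = (USL - LSL)/(6*sigma) = (111.6 - 98.4)/(6*1.0111242) = 2.1758
Cpu = (111.6 - 99.47)/(3*1.0111242) = 3.9988
Cpl = (99.47 - 98.4)/(3*1.0111242) = 0.3527
Cpk = min(Cpu, Cpl) = 0.3527

0.3527


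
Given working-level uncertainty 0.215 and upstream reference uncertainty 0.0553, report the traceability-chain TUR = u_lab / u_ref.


TUR = u_lab / u_ref
= 0.215 / 0.0553
= 3.8879

3.8879


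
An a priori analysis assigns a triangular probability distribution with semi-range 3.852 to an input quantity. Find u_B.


u_B = half_width / sqrt(6)
u_B = 3.852 / 2.4494897
u_B = 1.5726

1.5726


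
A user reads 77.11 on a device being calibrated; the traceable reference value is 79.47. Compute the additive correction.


Correction = standard - reading
= 79.47 - 77.11
= 2.3600

2.3600


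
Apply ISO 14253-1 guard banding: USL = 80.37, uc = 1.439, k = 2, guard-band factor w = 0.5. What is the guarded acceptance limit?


U = k * uc = 2 * 1.439 = 2.878
guard band g = w * U = 0.5 * 2.878 = 1.439
AL = USL - g = 80.37 - 1.439
AL = 78.9310

78.9310


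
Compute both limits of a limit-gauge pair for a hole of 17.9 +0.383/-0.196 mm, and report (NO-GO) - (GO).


GO = nominal - lower_tol (smallest hole = maximum material condition)
GO = 17.9 - 0.196 = 17.704
NO-GO = nominal + upper_tol (largest hole = least material condition)
NO-GO = 17.9 + 0.383 = 18.283
spread = NO-GO - GO = 18.283 - 17.704 = 0.5790

0.5790


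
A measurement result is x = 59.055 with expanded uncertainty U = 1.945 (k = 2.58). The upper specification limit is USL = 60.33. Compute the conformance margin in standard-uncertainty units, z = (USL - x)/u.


u = U / k = 1.945 / 2.58 = 0.75387597
margin = |USL - x| = |60.33 - 59.055| = 1.275
z = margin / u = 1.275 / 0.75387597
z = 1.6913

1.6913


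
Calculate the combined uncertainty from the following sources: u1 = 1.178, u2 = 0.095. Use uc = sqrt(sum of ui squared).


uc = sqrt(1.178^2 + 0.095^2)
uc = sqrt(1.396709)
uc = 1.1818

1.1818


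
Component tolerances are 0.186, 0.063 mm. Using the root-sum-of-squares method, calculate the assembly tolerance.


RSS = sqrt(0.186^2 + 0.063^2)
= sqrt(0.038565)
= 0.1964

0.1964


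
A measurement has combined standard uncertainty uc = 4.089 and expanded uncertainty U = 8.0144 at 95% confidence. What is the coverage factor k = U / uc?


k = U / uc
k = 8.0144 / 4.089
k = 1.96

1.96


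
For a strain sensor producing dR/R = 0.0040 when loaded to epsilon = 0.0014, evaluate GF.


GF = (dR/R) / epsilon
= 0.0040 / 0.0014
= 2.8571

2.8571


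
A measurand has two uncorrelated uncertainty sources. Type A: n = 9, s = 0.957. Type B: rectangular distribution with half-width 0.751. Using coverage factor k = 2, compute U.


u_A = s / sqrt(n) = 0.957 / sqrt(9) = 0.319
u_B = half_width / sqrt(3) = 0.751 / sqrt(3) = 0.43359005
uc = sqrt(u_A^2 + u_B^2) = sqrt(0.319^2 + 0.43359005^2) = 0.53829484
U = k * uc = 2 * 0.53829484
U = 1.0766

1.0766


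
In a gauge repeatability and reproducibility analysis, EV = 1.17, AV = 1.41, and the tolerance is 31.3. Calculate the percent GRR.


GRR = sqrt(EV^2 + AV^2) = sqrt(1.17^2 + 1.41^2) = 1.8322118
%GRR = GRR / tol * 100 = 1.8322118 / 31.3 * 100
%GRR = 5.8537

5.8537


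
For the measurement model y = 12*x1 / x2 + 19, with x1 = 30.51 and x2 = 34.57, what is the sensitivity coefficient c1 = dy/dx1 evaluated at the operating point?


y = 12*x1 / x2 + 19
dy/dx1 = 12/x2
Evaluate at x2 = 34.57: c1 = 12 / 34.57
c1 = 0.3471

0.3471


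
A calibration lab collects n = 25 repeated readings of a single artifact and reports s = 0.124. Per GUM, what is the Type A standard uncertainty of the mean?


u_A = s / sqrt(n)
u_A = 0.124 / sqrt(25)
u_A = 0.124 / 5
u_A = 0.0248

0.0248


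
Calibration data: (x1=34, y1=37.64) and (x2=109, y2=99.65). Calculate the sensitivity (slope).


slope = (y2 - y1) / (x2 - x1)
= (99.65 - 37.64) / (109 - 34)
= 62.0100 / 75
= 0.8268

0.8268


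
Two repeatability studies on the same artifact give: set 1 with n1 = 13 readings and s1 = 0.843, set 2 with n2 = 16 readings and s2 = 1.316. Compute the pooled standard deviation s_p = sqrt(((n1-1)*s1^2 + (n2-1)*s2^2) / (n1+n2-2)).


s_p = sqrt(((n1-1)*s1^2 + (n2-1)*s2^2) / (n1+n2-2))
numerator = (13-1)*0.843^2 + (16-1)*1.316^2 = 8.527788 + 25.97784 = 34.505628
denominator = 13 + 16 - 2 = 27
s_p^2 = 34.505628 / 27 = 1.2779862
s_p = sqrt(1.2779862) = 1.1305

1.1305


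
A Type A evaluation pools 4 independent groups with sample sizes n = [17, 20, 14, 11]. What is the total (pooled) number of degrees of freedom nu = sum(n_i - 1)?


nu = sum_i (n_i - 1)
nu = ((17 - 1) + (20 - 1) + (14 - 1) + (11 - 1))
nu = 16 + 19 + 13 + 10
nu = 58

58


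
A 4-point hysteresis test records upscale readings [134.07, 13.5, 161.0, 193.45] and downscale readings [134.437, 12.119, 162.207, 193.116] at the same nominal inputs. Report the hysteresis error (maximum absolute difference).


|134.07 - 134.437| = 0.3670
|13.5 - 12.119| = 1.3810
|161.0 - 162.207| = 1.2070
|193.45 - 193.116| = 0.3340
hysteresis = max(diffs) = 1.3810

1.3810
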